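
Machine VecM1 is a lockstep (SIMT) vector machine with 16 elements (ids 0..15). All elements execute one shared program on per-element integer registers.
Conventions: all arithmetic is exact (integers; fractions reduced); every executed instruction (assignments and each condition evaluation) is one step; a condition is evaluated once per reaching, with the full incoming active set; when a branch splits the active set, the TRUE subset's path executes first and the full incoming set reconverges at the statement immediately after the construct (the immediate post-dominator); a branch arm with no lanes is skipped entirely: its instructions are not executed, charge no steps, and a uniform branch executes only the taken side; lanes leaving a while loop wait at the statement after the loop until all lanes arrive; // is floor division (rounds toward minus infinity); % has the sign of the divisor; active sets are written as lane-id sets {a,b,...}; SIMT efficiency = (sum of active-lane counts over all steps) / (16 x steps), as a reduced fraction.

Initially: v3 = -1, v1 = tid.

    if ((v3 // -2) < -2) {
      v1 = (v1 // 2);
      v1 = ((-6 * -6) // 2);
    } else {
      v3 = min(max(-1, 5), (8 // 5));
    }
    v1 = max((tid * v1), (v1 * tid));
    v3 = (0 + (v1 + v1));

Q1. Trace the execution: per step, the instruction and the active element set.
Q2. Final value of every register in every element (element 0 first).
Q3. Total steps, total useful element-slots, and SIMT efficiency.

step 0: eval ((v3 // -2) < -2)       {0,1,2,3,4,5,6,7,8,9,10,11,12,13,14,15}
step 1: v3 <- min(max(-1, 5), (8 // 5)) {0,1,2,3,4,5,6,7,8,9,10,11,12,13,14,15}
step 2: v1 <- max((tid * v1), (v1 * tid)) {0,1,2,3,4,5,6,7,8,9,10,11,12,13,14,15}
step 3: v3 <- (0 + (v1 + v1))        {0,1,2,3,4,5,6,7,8,9,10,11,12,13,14,15}

Answer: 4 steps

v3: 0,2,8,18,32,50,72,98,128,162,200,242,288,338,392,450
v1: 0,1,4,9,16,25,36,49,64,81,100,121,144,169,196,225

steps = 4; useful = 64; efficiency = 64/64 = 1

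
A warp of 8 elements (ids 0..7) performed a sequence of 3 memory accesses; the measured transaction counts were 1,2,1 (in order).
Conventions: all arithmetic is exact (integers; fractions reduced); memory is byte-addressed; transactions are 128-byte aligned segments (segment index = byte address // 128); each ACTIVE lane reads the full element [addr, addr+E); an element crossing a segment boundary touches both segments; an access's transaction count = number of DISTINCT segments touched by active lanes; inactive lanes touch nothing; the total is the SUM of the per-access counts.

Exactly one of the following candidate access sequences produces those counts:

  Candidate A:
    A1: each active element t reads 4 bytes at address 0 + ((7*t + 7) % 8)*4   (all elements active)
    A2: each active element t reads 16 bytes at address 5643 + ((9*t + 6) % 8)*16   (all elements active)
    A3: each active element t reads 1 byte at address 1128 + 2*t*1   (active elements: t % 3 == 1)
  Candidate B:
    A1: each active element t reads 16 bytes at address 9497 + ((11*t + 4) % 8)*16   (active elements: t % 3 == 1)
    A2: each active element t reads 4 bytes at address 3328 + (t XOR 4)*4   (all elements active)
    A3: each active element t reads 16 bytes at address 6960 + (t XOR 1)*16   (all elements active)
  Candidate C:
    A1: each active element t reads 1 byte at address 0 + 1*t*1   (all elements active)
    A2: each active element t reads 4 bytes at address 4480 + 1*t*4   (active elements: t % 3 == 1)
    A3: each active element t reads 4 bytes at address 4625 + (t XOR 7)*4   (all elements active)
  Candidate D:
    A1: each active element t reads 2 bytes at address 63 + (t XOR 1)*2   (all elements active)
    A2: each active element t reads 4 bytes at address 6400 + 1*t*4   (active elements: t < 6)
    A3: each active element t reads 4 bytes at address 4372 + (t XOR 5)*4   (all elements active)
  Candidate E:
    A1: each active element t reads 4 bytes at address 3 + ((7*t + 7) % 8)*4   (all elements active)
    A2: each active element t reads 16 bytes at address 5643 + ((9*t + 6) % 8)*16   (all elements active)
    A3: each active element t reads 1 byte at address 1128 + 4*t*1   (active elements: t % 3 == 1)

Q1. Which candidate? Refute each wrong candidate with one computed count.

B: A1 gives 2 transactions, not 1
C: A2 gives 1 transaction, not 2
D: A2 gives 1 transaction, not 2
E: A3 gives 2 transactions, not 1
A: all counts match (1,2,1)

Answer: A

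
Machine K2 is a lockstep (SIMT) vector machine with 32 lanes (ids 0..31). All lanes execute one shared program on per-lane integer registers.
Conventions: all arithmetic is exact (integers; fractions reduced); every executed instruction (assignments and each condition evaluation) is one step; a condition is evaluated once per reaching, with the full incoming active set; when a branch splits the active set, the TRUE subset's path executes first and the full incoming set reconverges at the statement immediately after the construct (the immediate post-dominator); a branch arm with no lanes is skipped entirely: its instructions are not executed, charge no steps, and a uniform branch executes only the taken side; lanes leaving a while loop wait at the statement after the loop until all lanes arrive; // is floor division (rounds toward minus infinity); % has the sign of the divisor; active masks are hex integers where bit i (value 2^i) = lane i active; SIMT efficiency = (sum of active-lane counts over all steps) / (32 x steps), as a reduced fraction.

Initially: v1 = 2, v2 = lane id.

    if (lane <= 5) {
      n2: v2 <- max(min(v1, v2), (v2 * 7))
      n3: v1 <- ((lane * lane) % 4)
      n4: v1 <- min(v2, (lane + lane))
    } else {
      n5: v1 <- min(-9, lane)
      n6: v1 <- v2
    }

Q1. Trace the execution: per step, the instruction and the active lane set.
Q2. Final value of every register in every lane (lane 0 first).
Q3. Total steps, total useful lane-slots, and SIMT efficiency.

step 0: eval (lane <= 5)             0xffffffff
step 1: v2 <- max(min(v1, v2), (v2 * 7)) 0x0000003f
step 2: v1 <- ((lane * lane) % 4)    0x0000003f
step 3: v1 <- min(v2, (lane + lane)) 0x0000003f
step 4: v1 <- min(-9, lane)          0xffffffc0
step 5: v1 <- v2                     0xffffffc0

Answer: 6 steps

v1: 0,2,4,6,8,10,6,7,8,9,10,11,12,13,14,15,16,17,18,19,20,21,22,23,24,25,26,27,28,29,30,31
v2: 0,7,14,21,28,35,6,7,8,9,10,11,12,13,14,15,16,17,18,19,20,21,22,23,24,25,26,27,28,29,30,31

steps = 6; useful = 102; efficiency = 102/192 = 17/32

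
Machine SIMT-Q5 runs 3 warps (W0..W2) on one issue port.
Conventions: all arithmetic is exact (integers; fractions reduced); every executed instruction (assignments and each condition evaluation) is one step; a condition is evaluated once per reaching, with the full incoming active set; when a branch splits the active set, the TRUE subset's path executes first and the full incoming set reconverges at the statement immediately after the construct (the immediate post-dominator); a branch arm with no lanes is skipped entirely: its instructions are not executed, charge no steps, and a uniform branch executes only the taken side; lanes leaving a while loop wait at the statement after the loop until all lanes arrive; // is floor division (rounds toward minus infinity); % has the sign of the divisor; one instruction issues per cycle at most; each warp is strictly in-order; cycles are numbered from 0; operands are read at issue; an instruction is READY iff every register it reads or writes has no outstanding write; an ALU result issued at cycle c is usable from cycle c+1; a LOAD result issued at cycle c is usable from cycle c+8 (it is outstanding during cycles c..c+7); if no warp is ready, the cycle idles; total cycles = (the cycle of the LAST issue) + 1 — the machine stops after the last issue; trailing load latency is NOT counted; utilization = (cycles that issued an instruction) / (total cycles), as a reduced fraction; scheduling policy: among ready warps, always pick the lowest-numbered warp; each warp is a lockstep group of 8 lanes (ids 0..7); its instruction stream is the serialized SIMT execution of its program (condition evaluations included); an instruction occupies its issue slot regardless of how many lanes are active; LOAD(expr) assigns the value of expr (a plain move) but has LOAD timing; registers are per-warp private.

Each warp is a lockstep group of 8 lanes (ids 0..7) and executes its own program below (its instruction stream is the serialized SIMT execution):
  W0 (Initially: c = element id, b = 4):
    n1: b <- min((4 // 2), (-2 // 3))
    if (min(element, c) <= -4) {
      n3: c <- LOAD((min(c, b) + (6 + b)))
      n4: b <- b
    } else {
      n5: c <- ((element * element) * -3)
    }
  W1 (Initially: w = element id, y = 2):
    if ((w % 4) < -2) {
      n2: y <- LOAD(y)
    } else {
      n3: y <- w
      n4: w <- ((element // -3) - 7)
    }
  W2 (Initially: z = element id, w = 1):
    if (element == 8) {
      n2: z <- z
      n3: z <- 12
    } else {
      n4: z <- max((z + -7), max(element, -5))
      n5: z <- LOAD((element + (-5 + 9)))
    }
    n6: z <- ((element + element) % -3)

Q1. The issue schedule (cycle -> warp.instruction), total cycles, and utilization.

cycle 0: W0.I0
cycle 1: W0.I1
cycle 2: W0.I2
cycle 3: W1.I0
cycle 4: W1.I1
cycle 5: W1.I2
cycle 6: W2.I0
cycle 7: W2.I1
cycle 8: W2.I2
cycle 9: idle
cycle 10: idle
cycle 11: idle
cycle 12: idle
cycle 13: idle
cycle 14: idle
cycle 15: idle
cycle 16: W2.I3

Answer: 17 cycles, utilization 10/17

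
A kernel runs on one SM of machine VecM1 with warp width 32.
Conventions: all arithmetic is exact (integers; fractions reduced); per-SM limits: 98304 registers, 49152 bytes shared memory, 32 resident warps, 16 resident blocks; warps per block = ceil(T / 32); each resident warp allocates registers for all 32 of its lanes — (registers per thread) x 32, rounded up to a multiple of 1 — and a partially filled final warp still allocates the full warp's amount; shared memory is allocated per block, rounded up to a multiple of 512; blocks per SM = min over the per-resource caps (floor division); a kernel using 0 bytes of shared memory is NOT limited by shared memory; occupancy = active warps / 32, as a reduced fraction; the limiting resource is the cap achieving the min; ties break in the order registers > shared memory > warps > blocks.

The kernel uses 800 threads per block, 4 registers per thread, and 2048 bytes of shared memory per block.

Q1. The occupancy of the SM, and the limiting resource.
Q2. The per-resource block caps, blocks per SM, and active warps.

Answer: occupancy 25/32, limited by warps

registers: 30 blocks
shared memory: 24 blocks
warps: 1 block
blocks: 16 blocks

Answer: 1 block, 25 active warps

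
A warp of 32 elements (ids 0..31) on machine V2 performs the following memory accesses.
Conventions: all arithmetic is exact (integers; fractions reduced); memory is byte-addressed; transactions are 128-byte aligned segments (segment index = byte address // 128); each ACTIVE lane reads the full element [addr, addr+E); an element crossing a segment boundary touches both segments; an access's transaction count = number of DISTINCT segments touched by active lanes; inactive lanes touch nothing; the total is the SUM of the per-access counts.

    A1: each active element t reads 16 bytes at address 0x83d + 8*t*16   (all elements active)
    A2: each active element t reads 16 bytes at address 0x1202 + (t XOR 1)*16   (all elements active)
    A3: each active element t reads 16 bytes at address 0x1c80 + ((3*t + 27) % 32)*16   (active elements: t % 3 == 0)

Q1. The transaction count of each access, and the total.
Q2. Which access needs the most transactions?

A1: 32 transactions
A2: 5 transactions
A3: 4 transactions

Answer: 32,5,4; total 41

Answer: A1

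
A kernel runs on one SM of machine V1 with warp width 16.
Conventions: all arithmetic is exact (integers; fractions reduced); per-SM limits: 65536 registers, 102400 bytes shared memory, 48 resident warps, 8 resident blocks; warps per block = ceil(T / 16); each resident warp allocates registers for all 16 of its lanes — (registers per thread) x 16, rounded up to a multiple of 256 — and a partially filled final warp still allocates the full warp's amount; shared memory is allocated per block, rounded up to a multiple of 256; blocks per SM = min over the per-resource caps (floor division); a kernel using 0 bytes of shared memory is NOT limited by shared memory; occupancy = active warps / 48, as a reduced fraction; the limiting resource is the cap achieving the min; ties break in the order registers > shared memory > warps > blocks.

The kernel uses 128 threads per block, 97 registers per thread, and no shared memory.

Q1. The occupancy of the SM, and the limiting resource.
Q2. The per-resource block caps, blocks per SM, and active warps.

Answer: occupancy 2/3, limited by registers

registers: 4 blocks
shared memory: no limit (kernel uses none)
warps: 6 blocks
blocks: 8 blocks

Answer: 4 blocks, 32 active warps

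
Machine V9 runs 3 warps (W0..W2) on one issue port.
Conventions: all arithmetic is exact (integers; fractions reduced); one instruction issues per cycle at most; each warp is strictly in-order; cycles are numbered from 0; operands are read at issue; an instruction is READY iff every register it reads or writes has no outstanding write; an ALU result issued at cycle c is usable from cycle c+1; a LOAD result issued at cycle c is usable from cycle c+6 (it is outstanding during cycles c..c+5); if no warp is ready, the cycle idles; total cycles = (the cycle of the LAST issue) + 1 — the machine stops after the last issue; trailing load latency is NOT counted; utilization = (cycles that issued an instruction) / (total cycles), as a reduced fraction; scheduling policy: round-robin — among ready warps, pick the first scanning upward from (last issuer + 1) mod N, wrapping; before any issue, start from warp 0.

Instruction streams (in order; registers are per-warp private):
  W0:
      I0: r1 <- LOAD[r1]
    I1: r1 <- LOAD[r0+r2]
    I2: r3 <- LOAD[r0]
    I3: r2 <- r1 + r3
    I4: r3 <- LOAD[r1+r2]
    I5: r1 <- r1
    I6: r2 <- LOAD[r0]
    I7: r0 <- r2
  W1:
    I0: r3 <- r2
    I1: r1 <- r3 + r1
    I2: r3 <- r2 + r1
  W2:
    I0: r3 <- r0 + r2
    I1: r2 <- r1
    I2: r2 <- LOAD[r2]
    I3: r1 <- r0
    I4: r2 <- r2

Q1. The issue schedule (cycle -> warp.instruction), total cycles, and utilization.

cycle 0: W0.I0
cycle 1: W1.I0
cycle 2: W2.I0
cycle 3: W1.I1
cycle 4: W2.I1
cycle 5: W1.I2
cycle 6: W2.I2
cycle 7: W0.I1
cycle 8: W2.I3
cycle 9: W0.I2
cycle 10: idle
cycle 11: idle
cycle 12: W2.I4
cycle 13: idle
cycle 14: idle
cycle 15: W0.I3
cycle 16: W0.I4
cycle 17: W0.I5
cycle 18: W0.I6
cycle 19: idle
cycle 20: idle
cycle 21: idle
cycle 22: idle
cycle 23: idle
cycle 24: W0.I7

Answer: 25 cycles, utilization 16/25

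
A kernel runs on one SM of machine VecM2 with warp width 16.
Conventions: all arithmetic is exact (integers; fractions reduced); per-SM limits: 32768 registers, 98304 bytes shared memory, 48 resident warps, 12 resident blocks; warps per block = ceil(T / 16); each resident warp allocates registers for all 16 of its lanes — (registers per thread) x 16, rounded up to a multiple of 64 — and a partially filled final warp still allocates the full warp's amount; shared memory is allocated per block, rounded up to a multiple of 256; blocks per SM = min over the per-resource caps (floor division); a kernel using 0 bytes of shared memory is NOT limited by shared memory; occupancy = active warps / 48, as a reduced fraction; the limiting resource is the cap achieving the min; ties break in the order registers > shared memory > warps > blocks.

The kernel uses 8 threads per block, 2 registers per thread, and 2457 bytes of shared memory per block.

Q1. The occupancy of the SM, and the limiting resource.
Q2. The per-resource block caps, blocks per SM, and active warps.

Answer: occupancy 1/4, limited by blocks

registers: 512 blocks
shared memory: 38 blocks
warps: 48 blocks
blocks: 12 blocks

Answer: 12 blocks, 12 active warps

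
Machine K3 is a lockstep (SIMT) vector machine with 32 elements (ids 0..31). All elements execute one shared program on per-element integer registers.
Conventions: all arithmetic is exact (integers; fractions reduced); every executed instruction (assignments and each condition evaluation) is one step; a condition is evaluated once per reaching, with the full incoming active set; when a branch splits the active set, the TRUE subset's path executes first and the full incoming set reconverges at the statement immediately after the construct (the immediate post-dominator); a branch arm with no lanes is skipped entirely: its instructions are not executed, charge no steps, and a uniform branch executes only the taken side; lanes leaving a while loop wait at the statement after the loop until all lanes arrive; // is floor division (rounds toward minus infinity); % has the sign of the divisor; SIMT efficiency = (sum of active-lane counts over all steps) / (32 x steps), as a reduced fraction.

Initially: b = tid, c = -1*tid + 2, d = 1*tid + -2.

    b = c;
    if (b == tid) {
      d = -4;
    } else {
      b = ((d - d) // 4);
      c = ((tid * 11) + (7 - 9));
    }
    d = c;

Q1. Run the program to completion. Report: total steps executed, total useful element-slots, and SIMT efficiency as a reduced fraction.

Answer: 6 steps, 159 useful, 53/64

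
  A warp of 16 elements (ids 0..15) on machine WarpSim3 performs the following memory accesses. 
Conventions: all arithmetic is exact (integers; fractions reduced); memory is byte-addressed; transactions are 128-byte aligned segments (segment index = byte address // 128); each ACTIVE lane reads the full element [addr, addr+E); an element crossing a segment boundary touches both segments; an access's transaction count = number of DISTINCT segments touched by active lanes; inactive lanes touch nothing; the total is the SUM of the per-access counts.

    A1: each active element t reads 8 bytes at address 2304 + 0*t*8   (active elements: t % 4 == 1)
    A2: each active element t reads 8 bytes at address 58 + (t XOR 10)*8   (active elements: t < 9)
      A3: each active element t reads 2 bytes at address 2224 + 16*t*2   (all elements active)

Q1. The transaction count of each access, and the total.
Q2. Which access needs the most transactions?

A1: 1 transaction
A2: 2 transactions
A3: 5 transactions

Answer: 1,2,5; total 8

Answer: A3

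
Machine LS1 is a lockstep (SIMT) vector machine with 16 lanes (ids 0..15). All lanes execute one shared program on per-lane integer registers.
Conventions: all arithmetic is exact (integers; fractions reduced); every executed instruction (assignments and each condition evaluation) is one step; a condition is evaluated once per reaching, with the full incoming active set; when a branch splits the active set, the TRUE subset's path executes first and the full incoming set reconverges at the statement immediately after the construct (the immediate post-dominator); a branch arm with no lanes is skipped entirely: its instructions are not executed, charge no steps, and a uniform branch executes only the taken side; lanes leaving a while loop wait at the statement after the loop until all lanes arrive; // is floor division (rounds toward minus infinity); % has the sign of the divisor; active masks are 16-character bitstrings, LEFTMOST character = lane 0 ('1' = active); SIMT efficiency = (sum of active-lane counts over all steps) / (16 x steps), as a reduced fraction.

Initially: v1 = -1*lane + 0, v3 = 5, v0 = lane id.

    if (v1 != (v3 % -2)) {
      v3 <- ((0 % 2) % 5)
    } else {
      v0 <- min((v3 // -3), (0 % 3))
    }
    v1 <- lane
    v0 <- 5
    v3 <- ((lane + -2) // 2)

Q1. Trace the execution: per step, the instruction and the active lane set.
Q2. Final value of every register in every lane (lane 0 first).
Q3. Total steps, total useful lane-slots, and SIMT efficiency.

step 0: eval (v1 != (v3 % -2))       1111111111111111
step 1: v3 <- ((0 % 2) % 5)          1011111111111111
step 2: v0 <- min((v3 // -3), (0 % 3)) 0100000000000000
step 3: v1 <- lane                   1111111111111111
step 4: v0 <- 5                      1111111111111111
step 5: v3 <- ((lane + -2) // 2)     1111111111111111

Answer: 6 steps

v1: 0,1,2,3,4,5,6,7,8,9,10,11,12,13,14,15
v3: -1,-1,0,0,1,1,2,2,3,3,4,4,5,5,6,6
v0: 5,5,5,5,5,5,5,5,5,5,5,5,5,5,5,5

steps = 6; useful = 80; efficiency = 80/96 = 5/6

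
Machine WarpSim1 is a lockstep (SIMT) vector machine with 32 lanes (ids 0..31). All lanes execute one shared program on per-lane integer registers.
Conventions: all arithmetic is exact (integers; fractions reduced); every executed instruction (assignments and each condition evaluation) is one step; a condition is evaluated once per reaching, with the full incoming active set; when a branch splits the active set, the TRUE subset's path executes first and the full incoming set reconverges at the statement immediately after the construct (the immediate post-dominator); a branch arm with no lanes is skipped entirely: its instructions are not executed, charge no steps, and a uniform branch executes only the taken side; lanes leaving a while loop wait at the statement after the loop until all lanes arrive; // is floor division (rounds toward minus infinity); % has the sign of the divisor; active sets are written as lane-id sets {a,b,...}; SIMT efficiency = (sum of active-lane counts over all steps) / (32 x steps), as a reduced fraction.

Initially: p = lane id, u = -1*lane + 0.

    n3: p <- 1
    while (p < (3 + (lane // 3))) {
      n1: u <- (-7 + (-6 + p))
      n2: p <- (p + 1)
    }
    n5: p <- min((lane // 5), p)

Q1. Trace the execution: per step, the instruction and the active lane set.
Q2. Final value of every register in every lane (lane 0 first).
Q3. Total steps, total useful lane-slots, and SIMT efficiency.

step 0: p <- 1                       {0,1,2,3,4,5,6,7,8,9,10,11,12,13,14,15,16,17,18,19,20,21,22,23,24,25,26,27,28,29,30,31}
step 1: eval (p < (3 + (lane // 3))) {0,1,2,3,4,5,6,7,8,9,10,11,12,13,14,15,16,17,18,19,20,21,22,23,24,25,26,27,28,29,30,31}
step 2: u <- (-7 + (-6 + p))         {0,1,2,3,4,5,6,7,8,9,10,11,12,13,14,15,16,17,18,19,20,21,22,23,24,25,26,27,28,29,30,31}
step 3: p <- (p + 1)                 {0,1,2,3,4,5,6,7,8,9,10,11,12,13,14,15,16,17,18,19,20,21,22,23,24,25,26,27,28,29,30,31}
step 4: eval (p < (3 + (lane // 3))) {0,1,2,3,4,5,6,7,8,9,10,11,12,13,14,15,16,17,18,19,20,21,22,23,24,25,26,27,28,29,30,31}
step 5: u <- (-7 + (-6 + p))         {0,1,2,3,4,5,6,7,8,9,10,11,12,13,14,15,16,17,18,19,20,21,22,23,24,25,26,27,28,29,30,31}
step 6: p <- (p + 1)                 {0,1,2,3,4,5,6,7,8,9,10,11,12,13,14,15,16,17,18,19,20,21,22,23,24,25,26,27,28,29,30,31}
step 7: eval (p < (3 + (lane // 3))) {0,1,2,3,4,5,6,7,8,9,10,11,12,13,14,15,16,17,18,19,20,21,22,23,24,25,26,27,28,29,30,31}
step 8: u <- (-7 + (-6 + p))         {3,4,5,6,7,8,9,10,11,12,13,14,15,16,17,18,19,20,21,22,23,24,25,26,27,28,29,30,31}
step 9: p <- (p + 1)                 {3,4,5,6,7,8,9,10,11,12,13,14,15,16,17,18,19,20,21,22,23,24,25,26,27,28,29,30,31}
step 10: eval (p < (3 + (lane // 3))) {3,4,5,6,7,8,9,10,11,12,13,14,15,16,17,18,19,20,21,22,23,24,25,26,27,28,29,30,31}
step 11: u <- (-7 + (-6 + p))         {6,7,8,9,10,11,12,13,14,15,16,17,18,19,20,21,22,23,24,25,26,27,28,29,30,31}
step 12: p <- (p + 1)                 {6,7,8,9,10,11,12,13,14,15,16,17,18,19,20,21,22,23,24,25,26,27,28,29,30,31}
step 13: eval (p < (3 + (lane // 3))) {6,7,8,9,10,11,12,13,14,15,16,17,18,19,20,21,22,23,24,25,26,27,28,29,30,31}
step 14: u <- (-7 + (-6 + p))         {9,10,11,12,13,14,15,16,17,18,19,20,21,22,23,24,25,26,27,28,29,30,31}
step 15: p <- (p + 1)                 {9,10,11,12,13,14,15,16,17,18,19,20,21,22,23,24,25,26,27,28,29,30,31}
step 16: eval (p < (3 + (lane // 3))) {9,10,11,12,13,14,15,16,17,18,19,20,21,22,23,24,25,26,27,28,29,30,31}
step 17: u <- (-7 + (-6 + p))         {12,13,14,15,16,17,18,19,20,21,22,23,24,25,26,27,28,29,30,31}
step 18: p <- (p + 1)                 {12,13,14,15,16,17,18,19,20,21,22,23,24,25,26,27,28,29,30,31}
step 19: eval (p < (3 + (lane // 3))) {12,13,14,15,16,17,18,19,20,21,22,23,24,25,26,27,28,29,30,31}
step 20: u <- (-7 + (-6 + p))         {15,16,17,18,19,20,21,22,23,24,25,26,27,28,29,30,31}
step 21: p <- (p + 1)                 {15,16,17,18,19,20,21,22,23,24,25,26,27,28,29,30,31}
step 22: eval (p < (3 + (lane // 3))) {15,16,17,18,19,20,21,22,23,24,25,26,27,28,29,30,31}
step 23: u <- (-7 + (-6 + p))         {18,19,20,21,22,23,24,25,26,27,28,29,30,31}
step 24: p <- (p + 1)                 {18,19,20,21,22,23,24,25,26,27,28,29,30,31}
step 25: eval (p < (3 + (lane // 3))) {18,19,20,21,22,23,24,25,26,27,28,29,30,31}
step 26: u <- (-7 + (-6 + p))         {21,22,23,24,25,26,27,28,29,30,31}
step 27: p <- (p + 1)                 {21,22,23,24,25,26,27,28,29,30,31}
step 28: eval (p < (3 + (lane // 3))) {21,22,23,24,25,26,27,28,29,30,31}
step 29: u <- (-7 + (-6 + p))         {24,25,26,27,28,29,30,31}
step 30: p <- (p + 1)                 {24,25,26,27,28,29,30,31}
step 31: eval (p < (3 + (lane // 3))) {24,25,26,27,28,29,30,31}
step 32: u <- (-7 + (-6 + p))         {27,28,29,30,31}
step 33: p <- (p + 1)                 {27,28,29,30,31}
step 34: eval (p < (3 + (lane // 3))) {27,28,29,30,31}
step 35: u <- (-7 + (-6 + p))         {30,31}
step 36: p <- (p + 1)                 {30,31}
step 37: eval (p < (3 + (lane // 3))) {30,31}
step 38: p <- min((lane // 5), p)     {0,1,2,3,4,5,6,7,8,9,10,11,12,13,14,15,16,17,18,19,20,21,22,23,24,25,26,27,28,29,30,31}

Answer: 39 steps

p: 0,0,0,0,0,1,1,1,1,1,2,2,2,2,2,3,3,3,3,3,4,4,4,4,4,5,5,5,5,5,6,6
u: -11,-11,-11,-10,-10,-10,-9,-9,-9,-8,-8,-8,-7,-7,-7,-6,-6,-6,-5,-5,-5,-4,-4,-4,-3,-3,-3,-2,-2,-2,-1,-1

steps = 39; useful = 753; efficiency = 753/1248 = 251/416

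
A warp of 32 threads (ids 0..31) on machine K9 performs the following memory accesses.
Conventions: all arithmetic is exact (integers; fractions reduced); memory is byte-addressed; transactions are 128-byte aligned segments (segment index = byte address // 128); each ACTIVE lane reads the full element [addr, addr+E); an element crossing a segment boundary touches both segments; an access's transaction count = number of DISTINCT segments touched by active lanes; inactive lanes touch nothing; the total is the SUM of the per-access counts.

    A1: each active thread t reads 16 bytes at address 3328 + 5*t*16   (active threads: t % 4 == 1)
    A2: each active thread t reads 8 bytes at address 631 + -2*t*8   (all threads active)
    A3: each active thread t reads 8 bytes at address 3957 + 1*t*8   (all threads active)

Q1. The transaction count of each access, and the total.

A1: 8 transactions
A2: 4 transactions
A3: 3 transactions

Answer: 8,4,3; total 15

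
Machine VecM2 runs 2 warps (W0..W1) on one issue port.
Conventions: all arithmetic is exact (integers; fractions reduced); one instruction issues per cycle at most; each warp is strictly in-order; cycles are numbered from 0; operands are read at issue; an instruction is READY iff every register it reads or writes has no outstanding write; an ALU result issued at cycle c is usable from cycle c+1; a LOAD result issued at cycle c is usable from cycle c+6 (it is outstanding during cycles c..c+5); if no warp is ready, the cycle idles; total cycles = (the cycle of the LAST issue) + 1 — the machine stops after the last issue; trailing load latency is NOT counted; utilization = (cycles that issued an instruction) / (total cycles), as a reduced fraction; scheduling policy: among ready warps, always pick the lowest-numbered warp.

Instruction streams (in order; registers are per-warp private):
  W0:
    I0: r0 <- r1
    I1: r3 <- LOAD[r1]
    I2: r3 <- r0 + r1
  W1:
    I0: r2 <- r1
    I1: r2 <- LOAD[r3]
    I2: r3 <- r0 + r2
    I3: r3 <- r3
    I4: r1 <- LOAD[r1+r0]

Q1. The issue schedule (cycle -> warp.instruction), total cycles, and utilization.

cycle 0: W0.I0
cycle 1: W0.I1
cycle 2: W1.I0
cycle 3: W1.I1
cycle 4: idle
cycle 5: idle
cycle 6: idle
cycle 7: W0.I2
cycle 8: idle
cycle 9: W1.I2
cycle 10: W1.I3
cycle 11: W1.I4

Answer: 12 cycles, utilization 2/3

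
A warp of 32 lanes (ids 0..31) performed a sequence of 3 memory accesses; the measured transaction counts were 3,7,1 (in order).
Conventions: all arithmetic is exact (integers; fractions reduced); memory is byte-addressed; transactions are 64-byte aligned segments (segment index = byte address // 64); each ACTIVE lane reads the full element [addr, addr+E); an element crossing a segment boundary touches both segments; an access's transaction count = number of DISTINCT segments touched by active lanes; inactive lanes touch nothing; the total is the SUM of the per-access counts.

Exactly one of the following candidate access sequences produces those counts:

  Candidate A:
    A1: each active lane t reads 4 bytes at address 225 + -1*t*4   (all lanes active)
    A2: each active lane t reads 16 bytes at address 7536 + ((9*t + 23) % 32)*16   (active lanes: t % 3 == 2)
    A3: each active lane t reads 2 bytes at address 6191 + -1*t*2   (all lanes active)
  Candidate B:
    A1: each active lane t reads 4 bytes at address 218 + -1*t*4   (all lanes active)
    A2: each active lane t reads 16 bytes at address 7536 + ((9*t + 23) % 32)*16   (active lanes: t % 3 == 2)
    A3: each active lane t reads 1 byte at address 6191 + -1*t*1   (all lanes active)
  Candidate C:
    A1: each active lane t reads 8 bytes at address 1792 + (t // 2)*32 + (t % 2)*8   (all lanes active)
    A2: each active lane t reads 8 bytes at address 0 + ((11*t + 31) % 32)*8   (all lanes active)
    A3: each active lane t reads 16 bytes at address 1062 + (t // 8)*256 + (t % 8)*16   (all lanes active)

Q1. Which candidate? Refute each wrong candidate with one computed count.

A: A3 gives 2 transactions, not 1
C: A1 gives 8 transactions, not 3
B: all counts match (3,7,1)

Answer: B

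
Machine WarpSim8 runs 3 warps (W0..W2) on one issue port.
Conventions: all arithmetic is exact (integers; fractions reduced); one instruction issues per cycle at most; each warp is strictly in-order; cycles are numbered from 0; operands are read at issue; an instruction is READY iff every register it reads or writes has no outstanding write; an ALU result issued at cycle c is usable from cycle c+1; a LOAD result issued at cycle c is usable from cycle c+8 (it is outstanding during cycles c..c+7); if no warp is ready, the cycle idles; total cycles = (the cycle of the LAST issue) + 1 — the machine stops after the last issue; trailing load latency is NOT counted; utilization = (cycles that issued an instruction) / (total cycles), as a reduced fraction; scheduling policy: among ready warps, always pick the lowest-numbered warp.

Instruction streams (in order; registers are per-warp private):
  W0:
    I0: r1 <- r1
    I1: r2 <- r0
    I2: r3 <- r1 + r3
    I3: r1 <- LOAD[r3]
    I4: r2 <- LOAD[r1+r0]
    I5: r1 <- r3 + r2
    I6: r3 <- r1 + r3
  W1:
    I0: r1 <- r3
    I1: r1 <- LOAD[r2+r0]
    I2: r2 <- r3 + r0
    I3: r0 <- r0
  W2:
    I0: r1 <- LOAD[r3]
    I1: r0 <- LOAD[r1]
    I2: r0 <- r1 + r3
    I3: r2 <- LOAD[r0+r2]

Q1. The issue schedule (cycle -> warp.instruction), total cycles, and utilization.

cycle 0: W0.I0
cycle 1: W0.I1
cycle 2: W0.I2
cycle 3: W0.I3
cycle 4: W1.I0
cycle 5: W1.I1
cycle 6: W1.I2
cycle 7: W1.I3
cycle 8: W2.I0
cycle 9: idle
cycle 10: idle
cycle 11: W0.I4
cycle 12: idle
cycle 13: idle
cycle 14: idle
cycle 15: idle
cycle 16: W2.I1
cycle 17: idle
cycle 18: idle
cycle 19: W0.I5
cycle 20: W0.I6
cycle 21: idle
cycle 22: idle
cycle 23: idle
cycle 24: W2.I2
cycle 25: W2.I3

Answer: 26 cycles, utilization 15/26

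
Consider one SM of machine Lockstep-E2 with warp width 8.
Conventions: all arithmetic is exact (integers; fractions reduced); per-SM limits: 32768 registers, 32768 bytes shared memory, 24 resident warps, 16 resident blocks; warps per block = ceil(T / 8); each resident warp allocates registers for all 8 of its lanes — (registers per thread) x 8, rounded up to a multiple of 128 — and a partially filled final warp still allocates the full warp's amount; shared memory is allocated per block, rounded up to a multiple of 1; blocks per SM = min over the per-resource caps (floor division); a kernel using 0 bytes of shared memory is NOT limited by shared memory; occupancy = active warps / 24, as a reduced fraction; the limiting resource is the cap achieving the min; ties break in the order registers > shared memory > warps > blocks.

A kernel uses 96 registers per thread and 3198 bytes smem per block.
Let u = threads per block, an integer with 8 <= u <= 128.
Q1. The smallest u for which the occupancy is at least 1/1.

Answer: u = 17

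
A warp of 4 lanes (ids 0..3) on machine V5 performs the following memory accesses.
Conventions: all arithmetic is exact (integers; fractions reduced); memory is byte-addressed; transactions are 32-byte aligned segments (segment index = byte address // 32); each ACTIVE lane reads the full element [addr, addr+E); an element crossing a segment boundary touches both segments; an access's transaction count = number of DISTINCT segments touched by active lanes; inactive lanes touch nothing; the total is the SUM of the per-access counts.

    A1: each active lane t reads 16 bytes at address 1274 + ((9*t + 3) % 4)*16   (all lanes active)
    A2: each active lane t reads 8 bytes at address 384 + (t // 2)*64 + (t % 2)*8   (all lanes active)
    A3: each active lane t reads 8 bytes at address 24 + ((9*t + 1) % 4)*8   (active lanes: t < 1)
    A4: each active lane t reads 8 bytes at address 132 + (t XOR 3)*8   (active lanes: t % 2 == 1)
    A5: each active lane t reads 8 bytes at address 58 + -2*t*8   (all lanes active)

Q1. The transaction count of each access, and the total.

A1: 3 transactions
A2: 2 transactions
A3: 1 transaction
A4: 1 transaction
A5: 3 transactions

Answer: 3,2,1,1,3; total 10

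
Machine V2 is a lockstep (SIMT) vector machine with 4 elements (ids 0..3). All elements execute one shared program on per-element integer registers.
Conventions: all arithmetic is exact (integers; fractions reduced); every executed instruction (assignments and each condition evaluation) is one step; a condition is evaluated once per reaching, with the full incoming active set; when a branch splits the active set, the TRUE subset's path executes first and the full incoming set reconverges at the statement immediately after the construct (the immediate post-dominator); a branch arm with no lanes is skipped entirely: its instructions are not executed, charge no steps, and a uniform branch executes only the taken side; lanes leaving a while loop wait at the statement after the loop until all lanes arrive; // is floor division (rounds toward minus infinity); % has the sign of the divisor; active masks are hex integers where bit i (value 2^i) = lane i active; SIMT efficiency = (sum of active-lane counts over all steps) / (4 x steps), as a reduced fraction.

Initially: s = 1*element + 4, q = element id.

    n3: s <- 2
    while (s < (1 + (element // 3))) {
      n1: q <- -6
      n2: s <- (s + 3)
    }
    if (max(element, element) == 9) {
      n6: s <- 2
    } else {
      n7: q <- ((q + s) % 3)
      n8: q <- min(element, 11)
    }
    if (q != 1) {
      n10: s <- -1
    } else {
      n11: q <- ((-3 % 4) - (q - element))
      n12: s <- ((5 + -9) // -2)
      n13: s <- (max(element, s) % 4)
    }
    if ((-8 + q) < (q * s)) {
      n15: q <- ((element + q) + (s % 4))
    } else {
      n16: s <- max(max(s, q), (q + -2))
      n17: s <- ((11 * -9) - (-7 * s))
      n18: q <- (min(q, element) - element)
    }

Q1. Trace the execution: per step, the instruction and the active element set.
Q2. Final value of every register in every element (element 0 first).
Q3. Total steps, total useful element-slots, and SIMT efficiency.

step 0: s <- 2                       0xf
step 1: eval (s < (1 + (element // 3))) 0xf
step 2: eval (max(element, element) == 9) 0xf
step 3: q <- ((q + s) % 3)           0xf
step 4: q <- min(element, 11)        0xf
step 5: eval (q != 1)                0xf
step 6: s <- -1                      0xd
step 7: q <- ((-3 % 4) - (q - element)) 0x2
step 8: s <- ((5 + -9) // -2)        0x2
step 9: s <- (max(element, s) % 4)   0x2
step 10: eval ((-8 + q) < (q * s))    0xf
step 11: q <- ((element + q) + (s % 4)) 0xf

Answer: 12 steps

s: -1,2,-1,-1
q: 3,4,7,9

steps = 12; useful = 38; efficiency = 38/48 = 19/24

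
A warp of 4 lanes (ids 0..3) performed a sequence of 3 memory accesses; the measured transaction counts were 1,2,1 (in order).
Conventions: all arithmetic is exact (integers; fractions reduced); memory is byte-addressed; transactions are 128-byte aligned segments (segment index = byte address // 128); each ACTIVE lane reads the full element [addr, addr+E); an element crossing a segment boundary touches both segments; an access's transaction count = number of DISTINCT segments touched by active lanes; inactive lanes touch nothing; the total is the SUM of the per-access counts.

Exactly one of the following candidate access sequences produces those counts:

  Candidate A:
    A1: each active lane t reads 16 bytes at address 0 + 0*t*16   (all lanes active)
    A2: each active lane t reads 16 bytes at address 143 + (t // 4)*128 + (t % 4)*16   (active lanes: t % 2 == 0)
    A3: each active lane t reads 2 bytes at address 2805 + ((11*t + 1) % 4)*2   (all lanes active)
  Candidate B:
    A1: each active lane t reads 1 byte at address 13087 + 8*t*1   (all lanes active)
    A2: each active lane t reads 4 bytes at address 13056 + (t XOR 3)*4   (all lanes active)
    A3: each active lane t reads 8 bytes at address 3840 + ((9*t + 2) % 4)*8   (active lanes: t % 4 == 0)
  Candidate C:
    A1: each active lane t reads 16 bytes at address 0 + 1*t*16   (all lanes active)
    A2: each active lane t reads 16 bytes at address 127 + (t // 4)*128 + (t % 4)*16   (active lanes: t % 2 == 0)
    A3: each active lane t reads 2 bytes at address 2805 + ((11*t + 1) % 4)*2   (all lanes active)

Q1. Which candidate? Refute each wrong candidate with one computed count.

A: A2 gives 1 transaction, not 2
B: A2 gives 1 transaction, not 2
C: all counts match (1,2,1)

Answer: C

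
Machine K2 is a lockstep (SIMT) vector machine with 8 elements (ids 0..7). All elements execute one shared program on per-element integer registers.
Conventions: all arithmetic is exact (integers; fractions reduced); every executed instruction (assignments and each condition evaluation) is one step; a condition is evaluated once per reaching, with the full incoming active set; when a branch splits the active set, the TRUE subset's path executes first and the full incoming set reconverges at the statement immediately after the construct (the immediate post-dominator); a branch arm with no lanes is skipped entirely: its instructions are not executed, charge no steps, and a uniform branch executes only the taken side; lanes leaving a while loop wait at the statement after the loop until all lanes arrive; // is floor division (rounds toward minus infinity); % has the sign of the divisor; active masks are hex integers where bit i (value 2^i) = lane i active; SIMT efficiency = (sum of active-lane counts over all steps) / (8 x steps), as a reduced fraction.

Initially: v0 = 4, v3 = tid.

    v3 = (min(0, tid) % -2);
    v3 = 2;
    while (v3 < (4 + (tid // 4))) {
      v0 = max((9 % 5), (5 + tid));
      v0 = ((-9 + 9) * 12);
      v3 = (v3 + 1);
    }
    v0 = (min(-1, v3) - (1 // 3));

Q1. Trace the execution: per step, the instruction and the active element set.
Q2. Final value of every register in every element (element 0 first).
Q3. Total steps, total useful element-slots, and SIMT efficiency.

step 0: v3 <- (min(0, tid) % -2)     0xff
step 1: v3 <- 2                      0xff
step 2: eval (v3 < (4 + (tid // 4))) 0xff
step 3: v0 <- max((9 % 5), (5 + tid)) 0xff
step 4: v0 <- ((-9 + 9) * 12)        0xff
step 5: v3 <- (v3 + 1)               0xff
step 6: eval (v3 < (4 + (tid // 4))) 0xff
step 7: v0 <- max((9 % 5), (5 + tid)) 0xff
step 8: v0 <- ((-9 + 9) * 12)        0xff
step 9: v3 <- (v3 + 1)               0xff
step 10: eval (v3 < (4 + (tid // 4))) 0xff
step 11: v0 <- max((9 % 5), (5 + tid)) 0xf0
step 12: v0 <- ((-9 + 9) * 12)        0xf0
step 13: v3 <- (v3 + 1)               0xf0
step 14: eval (v3 < (4 + (tid // 4))) 0xf0
step 15: v0 <- (min(-1, v3) - (1 // 3)) 0xff

Answer: 16 steps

v0: -1,-1,-1,-1,-1,-1,-1,-1
v3: 4,4,4,4,5,5,5,5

steps = 16; useful = 112; efficiency = 112/128 = 7/8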